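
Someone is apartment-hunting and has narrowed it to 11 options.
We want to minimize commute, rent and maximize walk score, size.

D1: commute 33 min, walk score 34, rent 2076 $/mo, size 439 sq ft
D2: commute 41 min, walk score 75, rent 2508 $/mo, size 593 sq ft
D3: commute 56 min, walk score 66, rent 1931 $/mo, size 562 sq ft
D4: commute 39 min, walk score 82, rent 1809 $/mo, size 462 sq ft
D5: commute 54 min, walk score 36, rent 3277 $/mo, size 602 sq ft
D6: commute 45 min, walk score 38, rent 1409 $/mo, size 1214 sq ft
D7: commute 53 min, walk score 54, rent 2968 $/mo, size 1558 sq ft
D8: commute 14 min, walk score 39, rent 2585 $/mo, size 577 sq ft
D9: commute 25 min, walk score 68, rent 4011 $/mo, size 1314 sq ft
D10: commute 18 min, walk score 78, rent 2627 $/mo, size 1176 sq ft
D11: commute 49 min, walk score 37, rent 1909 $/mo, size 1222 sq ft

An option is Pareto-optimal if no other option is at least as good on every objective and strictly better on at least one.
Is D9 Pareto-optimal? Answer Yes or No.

Yes

D1: worse on commute (33 vs 25).
D2: worse on commute (41 vs 25).
D3: worse on commute (56 vs 25).
D4: worse on commute (39 vs 25).
D5: worse on commute (54 vs 25).
D6: worse on commute (45 vs 25).
D7: worse on commute (53 vs 25).
D8: worse on walk score (39 vs 68).
D10: worse on size (1176 vs 1314).
D11: worse on commute (49 vs 25).
No option is at least as good as D9 on every objective and strictly better on one.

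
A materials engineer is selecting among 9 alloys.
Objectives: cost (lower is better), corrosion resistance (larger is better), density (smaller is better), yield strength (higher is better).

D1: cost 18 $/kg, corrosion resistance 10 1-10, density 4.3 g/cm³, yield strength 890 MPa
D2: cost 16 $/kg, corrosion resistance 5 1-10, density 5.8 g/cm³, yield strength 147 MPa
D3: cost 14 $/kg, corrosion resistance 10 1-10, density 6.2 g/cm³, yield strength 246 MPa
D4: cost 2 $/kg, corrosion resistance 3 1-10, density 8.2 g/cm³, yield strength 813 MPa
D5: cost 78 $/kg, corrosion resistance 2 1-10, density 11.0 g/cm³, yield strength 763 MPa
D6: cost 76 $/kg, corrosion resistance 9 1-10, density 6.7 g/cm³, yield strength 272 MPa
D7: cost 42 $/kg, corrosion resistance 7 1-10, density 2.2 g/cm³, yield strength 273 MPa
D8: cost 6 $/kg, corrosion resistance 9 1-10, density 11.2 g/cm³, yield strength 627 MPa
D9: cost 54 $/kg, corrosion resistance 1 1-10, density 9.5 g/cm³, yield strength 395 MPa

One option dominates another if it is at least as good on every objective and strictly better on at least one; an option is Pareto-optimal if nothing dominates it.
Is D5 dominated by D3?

D3 vs D5: D3 is worse on yield strength (246 vs 763), so it does not dominate D5.

No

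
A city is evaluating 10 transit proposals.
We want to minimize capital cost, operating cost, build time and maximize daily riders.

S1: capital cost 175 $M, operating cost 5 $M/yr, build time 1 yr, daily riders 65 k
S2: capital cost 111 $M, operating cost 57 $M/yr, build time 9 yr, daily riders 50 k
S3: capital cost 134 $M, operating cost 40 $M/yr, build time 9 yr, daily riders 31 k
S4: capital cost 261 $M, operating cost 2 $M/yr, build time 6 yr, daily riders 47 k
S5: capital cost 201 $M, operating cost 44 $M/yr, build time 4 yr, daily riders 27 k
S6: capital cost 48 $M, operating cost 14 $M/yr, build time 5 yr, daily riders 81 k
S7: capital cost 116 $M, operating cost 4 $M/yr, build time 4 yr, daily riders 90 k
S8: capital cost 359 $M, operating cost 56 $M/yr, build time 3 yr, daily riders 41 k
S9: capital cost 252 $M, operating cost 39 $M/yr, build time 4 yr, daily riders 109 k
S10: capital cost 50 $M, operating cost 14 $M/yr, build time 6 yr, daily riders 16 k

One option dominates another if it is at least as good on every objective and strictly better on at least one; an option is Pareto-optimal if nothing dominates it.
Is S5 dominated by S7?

Yes

S7 vs S5: capital cost 116≤201, operating cost 4≤44, build time 4≤4, daily riders 90≥27 — S7 is at least as good on every objective with at least one strict improvement.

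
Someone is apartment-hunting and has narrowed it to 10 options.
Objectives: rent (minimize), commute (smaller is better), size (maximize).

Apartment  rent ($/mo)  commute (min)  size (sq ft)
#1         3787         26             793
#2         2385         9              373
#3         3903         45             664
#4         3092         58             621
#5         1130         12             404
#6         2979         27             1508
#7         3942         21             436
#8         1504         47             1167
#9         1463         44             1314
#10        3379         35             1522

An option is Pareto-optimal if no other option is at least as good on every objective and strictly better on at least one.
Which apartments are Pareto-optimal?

#1: not dominated.
#2: not dominated (best commute).
#3: dominated by #1 (rent 3787≤3903, commute 26≤45, size 793≥664).
#4: dominated by #6 (rent 2979≤3092, commute 27≤58, size 1508≥621).
#5: not dominated (best rent).
#6: not dominated.
#7: not dominated.
#8: dominated by #9 (rent 1463≤1504, commute 44≤47, size 1314≥1167).
#9: not dominated.
#10: not dominated (best size).

#1, #2, #5, #6, #7, #9, #10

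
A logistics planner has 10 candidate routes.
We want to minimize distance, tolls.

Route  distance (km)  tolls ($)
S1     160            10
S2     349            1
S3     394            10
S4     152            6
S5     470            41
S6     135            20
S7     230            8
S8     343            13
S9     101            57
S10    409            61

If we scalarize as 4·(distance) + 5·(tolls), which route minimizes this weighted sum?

S4

S1: 4·160 + 5·10 = 690
S2: 4·349 + 5·1 = 1401
S3: 4·394 + 5·10 = 1626
S4: 4·152 + 5·6 = 638
S5: 4·470 + 5·41 = 2085
S6: 4·135 + 5·20 = 640
S7: 4·230 + 5·8 = 960
S8: 4·343 + 5·13 = 1437
S9: 4·101 + 5·57 = 689
S10: 4·409 + 5·61 = 1941
Lowest: S4 at 638.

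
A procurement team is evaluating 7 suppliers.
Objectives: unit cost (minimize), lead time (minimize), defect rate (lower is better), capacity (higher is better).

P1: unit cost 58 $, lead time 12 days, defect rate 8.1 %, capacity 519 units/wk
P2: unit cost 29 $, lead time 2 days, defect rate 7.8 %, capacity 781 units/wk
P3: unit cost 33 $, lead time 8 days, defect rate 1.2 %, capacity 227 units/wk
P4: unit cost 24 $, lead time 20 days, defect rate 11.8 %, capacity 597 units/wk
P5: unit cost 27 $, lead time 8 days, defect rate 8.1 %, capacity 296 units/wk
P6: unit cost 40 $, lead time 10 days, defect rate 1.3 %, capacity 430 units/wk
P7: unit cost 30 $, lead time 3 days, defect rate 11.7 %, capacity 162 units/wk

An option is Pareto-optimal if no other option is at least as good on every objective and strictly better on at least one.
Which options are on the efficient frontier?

P1: dominated by P2 (unit cost 29≤58, lead time 2≤12, defect rate 7.8≤8.1, capacity 781≥519).
P2: not dominated (best lead time).
P3: not dominated (best defect rate).
P4: not dominated (best unit cost).
P5: not dominated.
P6: not dominated.
P7: dominated by P2 (unit cost 29≤30, lead time 2≤3, defect rate 7.8≤11.7, capacity 781≥162).

P2, P3, P4, P5, P6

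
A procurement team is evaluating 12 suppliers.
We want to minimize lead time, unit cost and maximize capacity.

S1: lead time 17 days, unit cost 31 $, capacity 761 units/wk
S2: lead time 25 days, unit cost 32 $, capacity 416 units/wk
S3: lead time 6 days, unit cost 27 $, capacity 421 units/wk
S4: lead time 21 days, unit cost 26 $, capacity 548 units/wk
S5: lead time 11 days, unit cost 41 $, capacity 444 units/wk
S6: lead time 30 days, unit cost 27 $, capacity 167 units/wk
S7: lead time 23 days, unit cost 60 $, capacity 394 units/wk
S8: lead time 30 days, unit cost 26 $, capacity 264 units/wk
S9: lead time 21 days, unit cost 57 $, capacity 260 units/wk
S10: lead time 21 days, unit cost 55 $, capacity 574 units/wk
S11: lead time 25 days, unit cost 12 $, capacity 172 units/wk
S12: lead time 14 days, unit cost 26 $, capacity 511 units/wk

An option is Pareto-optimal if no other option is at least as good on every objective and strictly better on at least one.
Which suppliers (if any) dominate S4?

none

S1: worse on unit cost (31 vs 26).
S2: worse on lead time (25 vs 21).
S3: worse on unit cost (27 vs 26).
S5: worse on unit cost (41 vs 26).
S6: worse on lead time (30 vs 21).
S7: worse on lead time (23 vs 21).
S8: worse on lead time (30 vs 21).
S9: worse on unit cost (57 vs 26).
S10: worse on unit cost (55 vs 26).
S11: worse on lead time (25 vs 21).
S12: worse on capacity (511 vs 548).
No option dominates S4.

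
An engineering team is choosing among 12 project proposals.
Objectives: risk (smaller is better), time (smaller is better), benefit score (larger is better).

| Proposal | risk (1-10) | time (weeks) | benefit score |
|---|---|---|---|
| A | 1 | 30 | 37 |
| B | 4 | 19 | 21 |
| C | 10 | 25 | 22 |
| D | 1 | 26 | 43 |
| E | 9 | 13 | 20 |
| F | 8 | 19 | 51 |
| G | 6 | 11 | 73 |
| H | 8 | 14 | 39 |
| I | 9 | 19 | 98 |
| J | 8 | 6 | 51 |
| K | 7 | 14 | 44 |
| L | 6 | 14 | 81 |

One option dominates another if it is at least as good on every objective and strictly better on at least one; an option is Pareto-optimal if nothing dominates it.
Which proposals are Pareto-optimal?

A: dominated by D (risk 1≤1, time 26≤30, benefit score 43≥37).
B: not dominated.
C: dominated by F (risk 8≤10, time 19≤25, benefit score 51≥22).
D: not dominated.
E: dominated by G (risk 6≤9, time 11≤13, benefit score 73≥20).
F: dominated by G (risk 6≤8, time 11≤19, benefit score 73≥51).
G: not dominated.
H: dominated by G (risk 6≤8, time 11≤14, benefit score 73≥39).
I: not dominated (best benefit score).
J: not dominated (best time).
K: dominated by G (risk 6≤7, time 11≤14, benefit score 73≥44).
L: not dominated.

B, D, G, I, J, L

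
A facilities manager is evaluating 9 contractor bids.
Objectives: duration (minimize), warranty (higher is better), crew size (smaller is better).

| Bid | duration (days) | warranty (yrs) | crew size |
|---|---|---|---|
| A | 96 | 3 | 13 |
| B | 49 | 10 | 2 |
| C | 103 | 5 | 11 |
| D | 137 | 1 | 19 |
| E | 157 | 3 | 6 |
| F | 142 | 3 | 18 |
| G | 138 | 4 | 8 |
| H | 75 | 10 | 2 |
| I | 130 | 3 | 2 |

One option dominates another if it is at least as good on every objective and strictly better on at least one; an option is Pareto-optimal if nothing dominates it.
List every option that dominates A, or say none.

B, H

B: duration 49≤96, warranty 10≥3, crew size 2≤13 — dominates A.
H: duration 75≤96, warranty 10≥3, crew size 2≤13 — dominates A.
Others (C, D, E, F, G, I) are each worse than A on at least one objective.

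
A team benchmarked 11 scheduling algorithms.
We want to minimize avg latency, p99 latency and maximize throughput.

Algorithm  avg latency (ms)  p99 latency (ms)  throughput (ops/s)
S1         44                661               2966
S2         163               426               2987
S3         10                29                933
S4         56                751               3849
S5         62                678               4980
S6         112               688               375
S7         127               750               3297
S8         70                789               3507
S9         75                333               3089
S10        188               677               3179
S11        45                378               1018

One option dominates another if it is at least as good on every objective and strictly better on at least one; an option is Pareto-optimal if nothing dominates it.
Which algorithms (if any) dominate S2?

S9

S9: avg latency 75≤163, p99 latency 333≤426, throughput 3089≥2987 — dominates S2.
Others (S1, S3, S4, S5, S6, S7, S8, S10, S11) are each worse than S2 on at least one objective.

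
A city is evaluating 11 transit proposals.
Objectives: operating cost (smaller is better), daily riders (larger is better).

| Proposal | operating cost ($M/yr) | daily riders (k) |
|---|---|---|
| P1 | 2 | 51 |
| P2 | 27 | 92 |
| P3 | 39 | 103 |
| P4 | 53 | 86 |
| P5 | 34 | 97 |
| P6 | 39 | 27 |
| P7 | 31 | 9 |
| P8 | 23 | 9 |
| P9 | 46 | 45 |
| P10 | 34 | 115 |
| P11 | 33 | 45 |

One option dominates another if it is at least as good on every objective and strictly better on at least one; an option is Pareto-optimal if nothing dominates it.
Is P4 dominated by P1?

P1 vs P4: P1 is worse on daily riders (51 vs 86), so it does not dominate P4.

No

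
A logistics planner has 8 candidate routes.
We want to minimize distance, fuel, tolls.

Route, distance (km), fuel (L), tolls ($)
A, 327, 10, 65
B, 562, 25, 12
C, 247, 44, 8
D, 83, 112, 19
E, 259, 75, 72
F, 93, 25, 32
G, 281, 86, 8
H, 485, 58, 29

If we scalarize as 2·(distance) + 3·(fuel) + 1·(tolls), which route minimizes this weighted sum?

F

A: 2·327 + 3·10 + 1·65 = 749
B: 2·562 + 3·25 + 1·12 = 1211
C: 2·247 + 3·44 + 1·8 = 634
D: 2·83 + 3·112 + 1·19 = 521
E: 2·259 + 3·75 + 1·72 = 815
F: 2·93 + 3·25 + 1·32 = 293
G: 2·281 + 3·86 + 1·8 = 828
H: 2·485 + 3·58 + 1·29 = 1173
Lowest: F at 293.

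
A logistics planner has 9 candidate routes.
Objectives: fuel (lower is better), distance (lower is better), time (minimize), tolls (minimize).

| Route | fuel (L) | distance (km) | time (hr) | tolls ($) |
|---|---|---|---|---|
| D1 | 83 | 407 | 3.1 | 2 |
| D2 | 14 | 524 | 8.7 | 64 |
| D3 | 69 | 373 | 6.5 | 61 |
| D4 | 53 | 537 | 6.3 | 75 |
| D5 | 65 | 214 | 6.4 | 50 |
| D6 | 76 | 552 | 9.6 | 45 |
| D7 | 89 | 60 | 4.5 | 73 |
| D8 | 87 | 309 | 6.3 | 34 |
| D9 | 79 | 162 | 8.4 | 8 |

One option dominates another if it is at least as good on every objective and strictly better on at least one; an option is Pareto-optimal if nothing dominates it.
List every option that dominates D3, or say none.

D5: fuel 65≤69, distance 214≤373, time 6.4≤6.5, tolls 50≤61 — dominates D3.
Others (D1, D2, D4, D6, D7, D8, D9) are each worse than D3 on at least one objective.

D5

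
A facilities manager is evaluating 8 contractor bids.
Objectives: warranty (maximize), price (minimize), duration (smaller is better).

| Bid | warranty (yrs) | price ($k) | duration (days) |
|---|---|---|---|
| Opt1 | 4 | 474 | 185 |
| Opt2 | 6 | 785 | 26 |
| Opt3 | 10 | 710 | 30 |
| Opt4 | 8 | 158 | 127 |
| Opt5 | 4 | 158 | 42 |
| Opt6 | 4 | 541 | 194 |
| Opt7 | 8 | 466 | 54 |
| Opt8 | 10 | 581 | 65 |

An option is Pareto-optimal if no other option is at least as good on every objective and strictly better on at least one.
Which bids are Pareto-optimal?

Opt1: dominated by Opt4 (warranty 8≥4, price 158≤474, duration 127≤185).
Opt2: not dominated (best duration).
Opt3: not dominated.
Opt4: not dominated.
Opt5: not dominated.
Opt6: dominated by Opt1 (warranty 4≥4, price 474≤541, duration 185≤194).
Opt7: not dominated.
Opt8: not dominated.

Opt2, Opt3, Opt4, Opt5, Opt7, Opt8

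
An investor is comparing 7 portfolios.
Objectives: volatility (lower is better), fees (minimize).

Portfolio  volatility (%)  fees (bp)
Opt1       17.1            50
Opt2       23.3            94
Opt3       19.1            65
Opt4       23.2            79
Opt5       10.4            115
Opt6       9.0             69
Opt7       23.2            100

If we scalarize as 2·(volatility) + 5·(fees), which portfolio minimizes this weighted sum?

Opt1

Opt1: 2·17.1 + 5·50 = 284.2
Opt2: 2·23.3 + 5·94 = 516.6
Opt3: 2·19.1 + 5·65 = 363.2
Opt4: 2·23.2 + 5·79 = 441.4
Opt5: 2·10.4 + 5·115 = 595.8
Opt6: 2·9.0 + 5·69 = 363.0
Opt7: 2·23.2 + 5·100 = 546.4
Lowest: Opt1 at 284.2.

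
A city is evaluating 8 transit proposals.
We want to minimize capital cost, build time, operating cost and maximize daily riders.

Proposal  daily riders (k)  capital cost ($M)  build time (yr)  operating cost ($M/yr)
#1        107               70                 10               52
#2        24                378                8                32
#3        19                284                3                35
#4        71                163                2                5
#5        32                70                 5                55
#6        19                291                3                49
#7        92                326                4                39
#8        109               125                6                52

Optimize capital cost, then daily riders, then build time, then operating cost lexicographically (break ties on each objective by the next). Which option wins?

#1

First minimize capital cost: best is 70, kept {#1, #5}.
Then maximize daily riders: best is 107, kept {#1}.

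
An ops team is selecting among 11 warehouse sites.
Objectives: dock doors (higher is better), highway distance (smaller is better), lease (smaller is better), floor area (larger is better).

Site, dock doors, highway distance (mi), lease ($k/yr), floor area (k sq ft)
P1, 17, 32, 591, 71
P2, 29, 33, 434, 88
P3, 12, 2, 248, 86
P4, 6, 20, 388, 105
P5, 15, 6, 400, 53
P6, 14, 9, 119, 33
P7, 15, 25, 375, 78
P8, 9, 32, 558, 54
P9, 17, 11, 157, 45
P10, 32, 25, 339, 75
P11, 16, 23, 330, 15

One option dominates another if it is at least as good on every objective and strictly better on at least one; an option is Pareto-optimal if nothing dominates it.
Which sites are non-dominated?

P1: dominated by P10 (dock doors 32≥17, highway distance 25≤32, lease 339≤591, floor area 75≥71).
P2: not dominated.
P3: not dominated (best highway distance).
P4: not dominated (best floor area).
P5: not dominated.
P6: not dominated (best lease).
P7: not dominated.
P8: dominated by P3 (dock doors 12≥9, highway distance 2≤32, lease 248≤558, floor area 86≥54).
P9: not dominated.
P10: not dominated (best dock doors).
P11: dominated by P9 (dock doors 17≥16, highway distance 11≤23, lease 157≤330, floor area 45≥15).

P2, P3, P4, P5, P6, P7, P9, P10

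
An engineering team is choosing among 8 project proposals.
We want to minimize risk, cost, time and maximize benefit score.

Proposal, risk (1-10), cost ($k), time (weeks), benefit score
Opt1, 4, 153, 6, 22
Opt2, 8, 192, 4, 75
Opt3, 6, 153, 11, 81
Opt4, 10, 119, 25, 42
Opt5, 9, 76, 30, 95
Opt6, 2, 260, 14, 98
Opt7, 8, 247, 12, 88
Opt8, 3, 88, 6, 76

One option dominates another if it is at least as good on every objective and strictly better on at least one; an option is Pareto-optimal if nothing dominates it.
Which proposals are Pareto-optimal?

Opt2, Opt3, Opt5, Opt6, Opt7, Opt8

Opt1: dominated by Opt8 (risk 3≤4, cost 88≤153, time 6≤6, benefit score 76≥22).
Opt2: not dominated (best time).
Opt3: not dominated.
Opt4: dominated by Opt8 (risk 3≤10, cost 88≤119, time 6≤25, benefit score 76≥42).
Opt5: not dominated (best cost).
Opt6: not dominated (best risk).
Opt7: not dominated.
Opt8: not dominated.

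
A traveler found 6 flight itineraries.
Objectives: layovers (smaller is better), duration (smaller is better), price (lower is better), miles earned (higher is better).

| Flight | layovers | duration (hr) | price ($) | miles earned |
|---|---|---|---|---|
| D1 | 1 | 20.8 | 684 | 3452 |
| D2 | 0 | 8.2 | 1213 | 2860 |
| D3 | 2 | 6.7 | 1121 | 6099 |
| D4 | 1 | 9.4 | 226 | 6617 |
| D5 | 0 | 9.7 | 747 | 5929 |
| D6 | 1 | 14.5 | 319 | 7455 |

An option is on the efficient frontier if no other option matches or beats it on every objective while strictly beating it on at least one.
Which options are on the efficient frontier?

D1: dominated by D4 (layovers 1≤1, duration 9.4≤20.8, price 226≤684, miles earned 6617≥3452).
D2: not dominated.
D3: not dominated (best duration).
D4: not dominated (best price).
D5: not dominated.
D6: not dominated (best miles earned).

D2, D3, D4, D5, D6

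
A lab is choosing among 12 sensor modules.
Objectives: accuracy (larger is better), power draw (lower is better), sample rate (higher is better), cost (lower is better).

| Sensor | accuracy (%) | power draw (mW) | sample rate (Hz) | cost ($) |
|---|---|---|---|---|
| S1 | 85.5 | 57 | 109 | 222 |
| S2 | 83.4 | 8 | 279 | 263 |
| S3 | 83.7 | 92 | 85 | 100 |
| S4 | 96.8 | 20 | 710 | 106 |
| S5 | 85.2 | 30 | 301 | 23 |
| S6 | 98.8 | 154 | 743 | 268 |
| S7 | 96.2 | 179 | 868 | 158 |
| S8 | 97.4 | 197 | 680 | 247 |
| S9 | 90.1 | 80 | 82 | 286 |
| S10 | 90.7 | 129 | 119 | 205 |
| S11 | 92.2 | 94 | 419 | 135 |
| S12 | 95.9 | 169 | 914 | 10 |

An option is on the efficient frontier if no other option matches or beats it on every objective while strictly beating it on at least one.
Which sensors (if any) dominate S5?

S1: worse on power draw (57 vs 30).
S2: worse on accuracy (83.4 vs 85.2).
S3: worse on accuracy (83.7 vs 85.2).
S4: worse on cost (106 vs 23).
S6: worse on power draw (154 vs 30).
S7: worse on power draw (179 vs 30).
S8: worse on power draw (197 vs 30).
S9: worse on power draw (80 vs 30).
S10: worse on power draw (129 vs 30).
S11: worse on power draw (94 vs 30).
S12: worse on power draw (169 vs 30).
No option dominates S5.

none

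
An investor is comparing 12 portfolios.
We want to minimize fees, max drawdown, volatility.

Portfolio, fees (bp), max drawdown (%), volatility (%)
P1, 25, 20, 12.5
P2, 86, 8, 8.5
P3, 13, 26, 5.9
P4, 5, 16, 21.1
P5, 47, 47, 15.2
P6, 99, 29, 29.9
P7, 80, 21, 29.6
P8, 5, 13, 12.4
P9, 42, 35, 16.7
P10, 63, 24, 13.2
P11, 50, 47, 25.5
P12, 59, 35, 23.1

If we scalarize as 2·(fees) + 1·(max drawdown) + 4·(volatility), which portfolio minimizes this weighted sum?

P1: 2·25 + 1·20 + 4·12.5 = 120.0
P2: 2·86 + 1·8 + 4·8.5 = 214.0
P3: 2·13 + 1·26 + 4·5.9 = 75.6
P4: 2·5 + 1·16 + 4·21.1 = 110.4
P5: 2·47 + 1·47 + 4·15.2 = 201.8
P6: 2·99 + 1·29 + 4·29.9 = 346.6
P7: 2·80 + 1·21 + 4·29.6 = 299.4
P8: 2·5 + 1·13 + 4·12.4 = 72.6
P9: 2·42 + 1·35 + 4·16.7 = 185.8
P10: 2·63 + 1·24 + 4·13.2 = 202.8
P11: 2·50 + 1·47 + 4·25.5 = 249.0
P12: 2·59 + 1·35 + 4·23.1 = 245.4
Lowest: P8 at 72.6.

P8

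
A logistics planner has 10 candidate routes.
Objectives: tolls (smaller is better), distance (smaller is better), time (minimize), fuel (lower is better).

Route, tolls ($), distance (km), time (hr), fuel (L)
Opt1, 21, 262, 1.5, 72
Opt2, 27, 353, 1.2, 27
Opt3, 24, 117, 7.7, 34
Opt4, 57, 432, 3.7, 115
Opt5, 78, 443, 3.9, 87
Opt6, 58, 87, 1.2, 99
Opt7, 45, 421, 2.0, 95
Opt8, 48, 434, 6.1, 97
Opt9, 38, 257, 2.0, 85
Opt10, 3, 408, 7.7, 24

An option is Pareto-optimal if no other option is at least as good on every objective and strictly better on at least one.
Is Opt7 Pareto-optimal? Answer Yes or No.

Opt1 vs Opt7: tolls 21≤45, distance 262≤421, time 1.5≤2.0, fuel 72≤95 — Opt1 is at least as good on every objective and strictly better on at least one, so Opt1 dominates Opt7.

No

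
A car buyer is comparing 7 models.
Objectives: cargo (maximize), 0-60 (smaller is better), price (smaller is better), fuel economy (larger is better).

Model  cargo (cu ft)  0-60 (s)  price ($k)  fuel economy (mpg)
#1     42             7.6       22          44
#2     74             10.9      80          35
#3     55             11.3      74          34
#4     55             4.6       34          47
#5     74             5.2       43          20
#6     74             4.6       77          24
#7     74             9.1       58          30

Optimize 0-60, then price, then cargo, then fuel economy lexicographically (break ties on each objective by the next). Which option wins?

First minimize 0-60: best is 4.6, kept {#4, #6}.
Then minimize price: best is 34, kept {#4}.

#4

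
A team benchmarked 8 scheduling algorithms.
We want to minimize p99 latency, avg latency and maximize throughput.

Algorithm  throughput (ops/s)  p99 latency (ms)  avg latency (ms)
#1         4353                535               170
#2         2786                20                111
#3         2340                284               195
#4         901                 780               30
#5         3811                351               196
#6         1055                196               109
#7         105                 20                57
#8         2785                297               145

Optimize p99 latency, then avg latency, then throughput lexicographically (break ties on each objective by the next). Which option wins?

#7

First minimize p99 latency: best is 20, kept {#2, #7}.
Then minimize avg latency: best is 57, kept {#7}.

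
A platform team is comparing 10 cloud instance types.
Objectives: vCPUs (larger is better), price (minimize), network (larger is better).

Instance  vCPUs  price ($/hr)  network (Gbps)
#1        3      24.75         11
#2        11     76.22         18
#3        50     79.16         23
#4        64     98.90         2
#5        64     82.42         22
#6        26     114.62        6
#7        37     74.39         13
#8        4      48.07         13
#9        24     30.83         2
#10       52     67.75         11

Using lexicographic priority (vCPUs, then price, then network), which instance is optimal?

#5

First maximize vCPUs: best is 64, kept {#4, #5}.
Then minimize price: best is 82.42, kept {#5}.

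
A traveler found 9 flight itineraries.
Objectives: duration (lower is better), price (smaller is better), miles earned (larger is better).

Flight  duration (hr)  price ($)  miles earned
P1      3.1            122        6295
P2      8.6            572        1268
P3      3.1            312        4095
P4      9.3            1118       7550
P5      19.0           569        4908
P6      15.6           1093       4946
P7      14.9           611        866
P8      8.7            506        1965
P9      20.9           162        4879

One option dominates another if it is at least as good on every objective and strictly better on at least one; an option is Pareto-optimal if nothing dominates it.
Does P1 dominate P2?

Yes

P1 vs P2: duration 3.1≤8.6, price 122≤572, miles earned 6295≥1268 — P1 is at least as good on every objective with at least one strict improvement.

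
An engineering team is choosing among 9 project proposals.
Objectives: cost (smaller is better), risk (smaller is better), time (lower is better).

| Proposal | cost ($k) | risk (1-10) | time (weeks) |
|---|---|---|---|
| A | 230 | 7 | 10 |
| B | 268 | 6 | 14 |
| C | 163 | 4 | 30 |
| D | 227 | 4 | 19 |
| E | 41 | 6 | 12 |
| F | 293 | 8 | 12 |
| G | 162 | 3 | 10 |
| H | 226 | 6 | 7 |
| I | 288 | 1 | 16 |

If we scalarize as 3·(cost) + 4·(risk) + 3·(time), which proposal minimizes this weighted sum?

E

A: 3·230 + 4·7 + 3·10 = 748
B: 3·268 + 4·6 + 3·14 = 870
C: 3·163 + 4·4 + 3·30 = 595
D: 3·227 + 4·4 + 3·19 = 754
E: 3·41 + 4·6 + 3·12 = 183
F: 3·293 + 4·8 + 3·12 = 947
G: 3·162 + 4·3 + 3·10 = 528
H: 3·226 + 4·6 + 3·7 = 723
I: 3·288 + 4·1 + 3·16 = 916
Lowest: E at 183.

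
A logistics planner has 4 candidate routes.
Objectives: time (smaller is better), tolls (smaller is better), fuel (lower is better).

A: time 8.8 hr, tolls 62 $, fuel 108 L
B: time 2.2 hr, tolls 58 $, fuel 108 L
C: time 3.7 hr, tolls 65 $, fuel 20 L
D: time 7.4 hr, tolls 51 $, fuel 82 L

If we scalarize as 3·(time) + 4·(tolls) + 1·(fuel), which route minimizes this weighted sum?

A: 3·8.8 + 4·62 + 1·108 = 382.4
B: 3·2.2 + 4·58 + 1·108 = 346.6
C: 3·3.7 + 4·65 + 1·20 = 291.1
D: 3·7.4 + 4·51 + 1·82 = 308.2
Lowest: C at 291.1.

C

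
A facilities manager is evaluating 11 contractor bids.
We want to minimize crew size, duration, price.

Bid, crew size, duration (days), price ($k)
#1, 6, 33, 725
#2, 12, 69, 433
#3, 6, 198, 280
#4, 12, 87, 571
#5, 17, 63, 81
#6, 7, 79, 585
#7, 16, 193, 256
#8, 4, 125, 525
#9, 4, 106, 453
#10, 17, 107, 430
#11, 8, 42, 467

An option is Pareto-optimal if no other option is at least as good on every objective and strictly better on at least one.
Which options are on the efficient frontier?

#1, #2, #3, #5, #6, #7, #9, #11

#1: not dominated (best duration).
#2: not dominated.
#3: not dominated.
#4: dominated by #2 (crew size 12≤12, duration 69≤87, price 433≤571).
#5: not dominated (best price).
#6: not dominated.
#7: not dominated.
#8: dominated by #9 (crew size 4≤4, duration 106≤125, price 453≤525).
#9: not dominated.
#10: dominated by #5 (crew size 17≤17, duration 63≤107, price 81≤430).
#11: not dominated.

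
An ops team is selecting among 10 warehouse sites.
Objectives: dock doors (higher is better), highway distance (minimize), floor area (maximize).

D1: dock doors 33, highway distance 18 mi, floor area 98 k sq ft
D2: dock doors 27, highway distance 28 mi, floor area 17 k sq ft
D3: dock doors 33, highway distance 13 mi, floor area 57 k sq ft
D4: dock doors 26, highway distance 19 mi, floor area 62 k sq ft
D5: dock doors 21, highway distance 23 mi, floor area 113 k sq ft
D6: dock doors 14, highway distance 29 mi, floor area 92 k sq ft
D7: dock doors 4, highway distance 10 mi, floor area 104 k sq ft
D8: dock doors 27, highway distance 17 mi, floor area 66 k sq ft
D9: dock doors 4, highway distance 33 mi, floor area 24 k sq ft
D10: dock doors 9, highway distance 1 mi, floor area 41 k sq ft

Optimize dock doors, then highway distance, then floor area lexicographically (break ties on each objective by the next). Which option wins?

First maximize dock doors: best is 33, kept {D1, D3}.
Then minimize highway distance: best is 13, kept {D3}.

D3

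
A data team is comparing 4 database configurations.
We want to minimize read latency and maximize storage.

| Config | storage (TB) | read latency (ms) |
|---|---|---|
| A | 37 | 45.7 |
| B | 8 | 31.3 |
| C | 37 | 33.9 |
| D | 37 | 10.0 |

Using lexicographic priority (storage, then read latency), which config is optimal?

D

First maximize storage: best is 37, kept {A, C, D}.
Then minimize read latency: best is 10.0, kept {D}.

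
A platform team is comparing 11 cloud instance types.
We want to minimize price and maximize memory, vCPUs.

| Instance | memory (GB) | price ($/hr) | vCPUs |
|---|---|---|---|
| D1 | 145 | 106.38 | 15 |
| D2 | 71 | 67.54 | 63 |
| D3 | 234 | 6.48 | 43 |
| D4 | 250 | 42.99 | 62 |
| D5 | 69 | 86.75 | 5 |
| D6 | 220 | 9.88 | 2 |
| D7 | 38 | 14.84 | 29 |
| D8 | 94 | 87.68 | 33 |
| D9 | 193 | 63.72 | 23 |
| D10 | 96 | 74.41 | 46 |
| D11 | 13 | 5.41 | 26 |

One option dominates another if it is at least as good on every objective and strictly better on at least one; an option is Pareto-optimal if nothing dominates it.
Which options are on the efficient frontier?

D1: dominated by D3 (memory 234≥145, price 6.48≤106.38, vCPUs 43≥15).
D2: not dominated (best vCPUs).
D3: not dominated.
D4: not dominated (best memory).
D5: dominated by D2 (memory 71≥69, price 67.54≤86.75, vCPUs 63≥5).
D6: dominated by D3 (memory 234≥220, price 6.48≤9.88, vCPUs 43≥2).
D7: dominated by D3 (memory 234≥38, price 6.48≤14.84, vCPUs 43≥29).
D8: dominated by D3 (memory 234≥94, price 6.48≤87.68, vCPUs 43≥33).
D9: dominated by D3 (memory 234≥193, price 6.48≤63.72, vCPUs 43≥23).
D10: dominated by D4 (memory 250≥96, price 42.99≤74.41, vCPUs 62≥46).
D11: not dominated (best price).

D2, D3, D4, D11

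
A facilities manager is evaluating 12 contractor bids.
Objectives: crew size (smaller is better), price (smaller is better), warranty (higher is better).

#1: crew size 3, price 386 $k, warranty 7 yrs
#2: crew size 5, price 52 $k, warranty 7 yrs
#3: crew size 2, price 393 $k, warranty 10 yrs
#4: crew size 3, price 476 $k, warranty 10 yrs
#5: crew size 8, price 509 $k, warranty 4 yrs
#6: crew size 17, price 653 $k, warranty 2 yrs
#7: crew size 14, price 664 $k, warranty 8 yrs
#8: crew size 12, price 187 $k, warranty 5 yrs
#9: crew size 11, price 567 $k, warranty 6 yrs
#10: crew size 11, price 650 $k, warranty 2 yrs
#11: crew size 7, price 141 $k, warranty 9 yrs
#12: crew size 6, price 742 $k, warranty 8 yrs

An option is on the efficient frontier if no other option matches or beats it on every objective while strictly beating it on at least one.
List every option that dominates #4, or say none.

#3: crew size 2≤3, price 393≤476, warranty 10≥10 — dominates #4.
Others (#1, #2, #5, #6, #7, #8, #9, #10, #11, #12) are each worse than #4 on at least one objective.

#3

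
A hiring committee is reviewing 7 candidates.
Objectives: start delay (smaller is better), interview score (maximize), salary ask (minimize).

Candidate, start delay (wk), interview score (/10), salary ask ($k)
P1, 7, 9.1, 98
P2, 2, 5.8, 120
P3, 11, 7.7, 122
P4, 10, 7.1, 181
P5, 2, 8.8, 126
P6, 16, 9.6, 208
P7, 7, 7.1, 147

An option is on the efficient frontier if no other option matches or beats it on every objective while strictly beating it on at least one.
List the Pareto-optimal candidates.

P1: not dominated (best salary ask).
P2: not dominated.
P3: dominated by P1 (start delay 7≤11, interview score 9.1≥7.7, salary ask 98≤122).
P4: dominated by P1 (start delay 7≤10, interview score 9.1≥7.1, salary ask 98≤181).
P5: not dominated.
P6: not dominated (best interview score).
P7: dominated by P1 (start delay 7≤7, interview score 9.1≥7.1, salary ask 98≤147).

P1, P2, P5, P6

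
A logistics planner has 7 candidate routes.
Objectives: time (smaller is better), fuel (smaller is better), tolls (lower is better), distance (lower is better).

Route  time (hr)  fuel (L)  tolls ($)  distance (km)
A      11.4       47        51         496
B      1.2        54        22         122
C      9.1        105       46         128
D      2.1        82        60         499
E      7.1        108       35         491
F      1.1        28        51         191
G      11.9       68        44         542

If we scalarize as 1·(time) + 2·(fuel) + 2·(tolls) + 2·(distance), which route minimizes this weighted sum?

A: 1·11.4 + 2·47 + 2·51 + 2·496 = 1199.4
B: 1·1.2 + 2·54 + 2·22 + 2·122 = 397.2
C: 1·9.1 + 2·105 + 2·46 + 2·128 = 567.1
D: 1·2.1 + 2·82 + 2·60 + 2·499 = 1284.1
E: 1·7.1 + 2·108 + 2·35 + 2·491 = 1275.1
F: 1·1.1 + 2·28 + 2·51 + 2·191 = 541.1
G: 1·11.9 + 2·68 + 2·44 + 2·542 = 1319.9
Lowest: B at 397.2.

B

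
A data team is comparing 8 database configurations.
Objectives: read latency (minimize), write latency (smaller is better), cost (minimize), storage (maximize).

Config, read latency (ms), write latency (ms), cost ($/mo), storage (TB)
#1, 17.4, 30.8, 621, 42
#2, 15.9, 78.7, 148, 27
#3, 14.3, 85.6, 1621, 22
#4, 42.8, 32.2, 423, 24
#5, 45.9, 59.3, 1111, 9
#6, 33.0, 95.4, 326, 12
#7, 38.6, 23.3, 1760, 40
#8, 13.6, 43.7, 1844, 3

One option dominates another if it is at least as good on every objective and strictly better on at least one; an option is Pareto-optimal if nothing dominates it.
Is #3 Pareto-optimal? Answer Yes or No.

#1: worse on read latency (17.4 vs 14.3).
#2: worse on read latency (15.9 vs 14.3).
#4: worse on read latency (42.8 vs 14.3).
#5: worse on read latency (45.9 vs 14.3).
#6: worse on read latency (33.0 vs 14.3).
#7: worse on read latency (38.6 vs 14.3).
#8: worse on cost (1844 vs 1621).
No option is at least as good as #3 on every objective and strictly better on one.

Yes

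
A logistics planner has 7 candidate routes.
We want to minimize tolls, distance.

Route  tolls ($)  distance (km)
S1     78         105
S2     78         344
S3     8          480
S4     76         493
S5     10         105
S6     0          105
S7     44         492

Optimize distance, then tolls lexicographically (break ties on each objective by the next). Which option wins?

S6

First minimize distance: best is 105, kept {S1, S5, S6}.
Then minimize tolls: best is 0, kept {S6}.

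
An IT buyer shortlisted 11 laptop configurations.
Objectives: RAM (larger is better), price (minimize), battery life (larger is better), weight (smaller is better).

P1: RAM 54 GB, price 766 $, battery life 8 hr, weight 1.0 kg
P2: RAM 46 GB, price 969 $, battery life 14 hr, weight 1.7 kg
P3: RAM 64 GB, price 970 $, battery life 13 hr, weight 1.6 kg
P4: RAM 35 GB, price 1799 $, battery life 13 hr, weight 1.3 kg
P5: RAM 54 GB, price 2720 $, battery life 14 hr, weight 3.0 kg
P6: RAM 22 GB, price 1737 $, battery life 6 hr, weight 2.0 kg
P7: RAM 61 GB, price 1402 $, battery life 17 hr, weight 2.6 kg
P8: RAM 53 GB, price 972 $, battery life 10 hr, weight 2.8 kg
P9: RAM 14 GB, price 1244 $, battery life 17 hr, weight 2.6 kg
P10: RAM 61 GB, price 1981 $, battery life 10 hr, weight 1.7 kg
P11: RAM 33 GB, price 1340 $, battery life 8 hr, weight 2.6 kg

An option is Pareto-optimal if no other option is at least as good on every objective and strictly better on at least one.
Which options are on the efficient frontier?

P1: not dominated (best price).
P2: not dominated.
P3: not dominated (best RAM).
P4: not dominated.
P5: dominated by P7 (RAM 61≥54, price 1402≤2720, battery life 17≥14, weight 2.6≤3.0).
P6: dominated by P1 (RAM 54≥22, price 766≤1737, battery life 8≥6, weight 1.0≤2.0).
P7: not dominated.
P8: dominated by P3 (RAM 64≥53, price 970≤972, battery life 13≥10, weight 1.6≤2.8).
P9: not dominated.
P10: dominated by P3 (RAM 64≥61, price 970≤1981, battery life 13≥10, weight 1.6≤1.7).
P11: dominated by P1 (RAM 54≥33, price 766≤1340, battery life 8≥8, weight 1.0≤2.6).

P1, P2, P3, P4, P7, P9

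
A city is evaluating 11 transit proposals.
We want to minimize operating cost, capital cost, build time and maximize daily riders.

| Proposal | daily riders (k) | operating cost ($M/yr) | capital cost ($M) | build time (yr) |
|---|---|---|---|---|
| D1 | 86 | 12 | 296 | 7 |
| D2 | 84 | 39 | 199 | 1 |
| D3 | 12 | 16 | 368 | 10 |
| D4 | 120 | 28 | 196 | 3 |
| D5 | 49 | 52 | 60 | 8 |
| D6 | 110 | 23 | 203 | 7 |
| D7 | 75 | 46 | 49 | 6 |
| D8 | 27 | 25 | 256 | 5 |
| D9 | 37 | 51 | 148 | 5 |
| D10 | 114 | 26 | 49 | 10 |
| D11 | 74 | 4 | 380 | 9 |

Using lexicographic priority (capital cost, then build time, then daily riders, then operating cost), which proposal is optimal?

D7

First minimize capital cost: best is 49, kept {D7, D10}.
Then minimize build time: best is 6, kept {D7}.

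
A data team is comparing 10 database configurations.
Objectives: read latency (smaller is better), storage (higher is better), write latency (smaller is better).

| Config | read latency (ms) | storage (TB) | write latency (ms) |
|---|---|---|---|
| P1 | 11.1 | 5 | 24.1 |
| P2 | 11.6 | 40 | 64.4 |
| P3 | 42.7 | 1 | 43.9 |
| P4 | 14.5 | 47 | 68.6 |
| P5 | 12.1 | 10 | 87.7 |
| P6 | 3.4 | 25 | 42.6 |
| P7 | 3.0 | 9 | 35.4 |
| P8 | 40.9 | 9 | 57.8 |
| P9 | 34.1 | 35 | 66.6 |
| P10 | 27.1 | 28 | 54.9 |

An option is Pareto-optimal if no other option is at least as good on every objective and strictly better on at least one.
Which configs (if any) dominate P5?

P2: read latency 11.6≤12.1, storage 40≥10, write latency 64.4≤87.7 — dominates P5.
P6: read latency 3.4≤12.1, storage 25≥10, write latency 42.6≤87.7 — dominates P5.
Others (P1, P3, P4, P7, P8, P9, P10) are each worse than P5 on at least one objective.

P2, P6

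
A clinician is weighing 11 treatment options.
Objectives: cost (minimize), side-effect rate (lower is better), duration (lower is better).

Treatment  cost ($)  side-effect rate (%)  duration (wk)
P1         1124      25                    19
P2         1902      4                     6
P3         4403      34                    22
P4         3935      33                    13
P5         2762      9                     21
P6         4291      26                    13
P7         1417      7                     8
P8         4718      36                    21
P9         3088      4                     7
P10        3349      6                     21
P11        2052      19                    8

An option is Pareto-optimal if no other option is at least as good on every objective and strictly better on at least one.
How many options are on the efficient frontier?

3

P1: not dominated (best cost).
P2: not dominated (best duration).
P3: dominated by P1 (cost 1124≤4403, side-effect rate 25≤34, duration 19≤22).
P4: dominated by P2 (cost 1902≤3935, side-effect rate 4≤33, duration 6≤13).
P5: dominated by P2 (cost 1902≤2762, side-effect rate 4≤9, duration 6≤21).
P6: dominated by P2 (cost 1902≤4291, side-effect rate 4≤26, duration 6≤13).
P7: not dominated.
P8: dominated by P1 (cost 1124≤4718, side-effect rate 25≤36, duration 19≤21).
P9: dominated by P2 (cost 1902≤3088, side-effect rate 4≤4, duration 6≤7).
P10: dominated by P2 (cost 1902≤3349, side-effect rate 4≤6, duration 6≤21).
P11: dominated by P2 (cost 1902≤2052, side-effect rate 4≤19, duration 6≤8).
Pareto-optimal: P1, P2, P7 → 3.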